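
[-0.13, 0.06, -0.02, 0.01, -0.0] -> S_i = -0.13*(-0.43)^i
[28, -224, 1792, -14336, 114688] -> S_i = 28*-8^i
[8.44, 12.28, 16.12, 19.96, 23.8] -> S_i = 8.44 + 3.84*i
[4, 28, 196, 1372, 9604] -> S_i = 4*7^i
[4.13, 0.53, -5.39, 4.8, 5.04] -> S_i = Random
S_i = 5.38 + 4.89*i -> [5.38, 10.27, 15.16, 20.05, 24.94]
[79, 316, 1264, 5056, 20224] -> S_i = 79*4^i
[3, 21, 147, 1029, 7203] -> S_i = 3*7^i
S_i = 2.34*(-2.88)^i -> [2.34, -6.74, 19.41, -55.9, 160.99]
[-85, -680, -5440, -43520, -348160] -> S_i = -85*8^i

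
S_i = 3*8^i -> [3, 24, 192, 1536, 12288]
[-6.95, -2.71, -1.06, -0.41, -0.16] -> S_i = -6.95*0.39^i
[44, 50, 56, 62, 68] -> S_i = 44 + 6*i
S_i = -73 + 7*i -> [-73, -66, -59, -52, -45]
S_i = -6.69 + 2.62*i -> [-6.69, -4.07, -1.45, 1.17, 3.79]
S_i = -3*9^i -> [-3, -27, -243, -2187, -19683]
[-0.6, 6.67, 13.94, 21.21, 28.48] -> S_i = -0.60 + 7.27*i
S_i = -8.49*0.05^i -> [-8.49, -0.42, -0.02, -0.0, -0.0]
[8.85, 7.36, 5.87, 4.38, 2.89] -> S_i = 8.85 + -1.49*i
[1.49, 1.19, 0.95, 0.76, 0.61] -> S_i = 1.49*0.80^i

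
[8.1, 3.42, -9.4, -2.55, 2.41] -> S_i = Random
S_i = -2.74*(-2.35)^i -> [-2.74, 6.44, -15.13, 35.56, -83.56]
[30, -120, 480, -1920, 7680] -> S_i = 30*-4^i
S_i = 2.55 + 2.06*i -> [2.55, 4.61, 6.67, 8.73, 10.79]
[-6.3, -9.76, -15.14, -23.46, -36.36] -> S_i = -6.30*1.55^i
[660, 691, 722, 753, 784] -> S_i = 660 + 31*i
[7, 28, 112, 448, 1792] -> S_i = 7*4^i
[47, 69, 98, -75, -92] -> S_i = Random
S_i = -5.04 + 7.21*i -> [-5.04, 2.17, 9.38, 16.59, 23.8]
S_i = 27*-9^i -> [27, -243, 2187, -19683, 177147]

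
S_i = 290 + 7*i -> [290, 297, 304, 311, 318]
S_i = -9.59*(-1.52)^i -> [-9.59, 14.58, -22.16, 33.68, -51.19]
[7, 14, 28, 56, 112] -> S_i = 7*2^i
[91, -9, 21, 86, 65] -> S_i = Random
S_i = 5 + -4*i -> [5, 1, -3, -7, -11]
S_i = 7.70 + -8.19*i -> [7.7, -0.49, -8.68, -16.87, -25.06]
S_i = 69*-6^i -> [69, -414, 2484, -14904, 89424]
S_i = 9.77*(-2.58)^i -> [9.77, -25.21, 65.03, -167.79, 432.89]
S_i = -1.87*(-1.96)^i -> [-1.87, 3.67, -7.18, 14.08, -27.6]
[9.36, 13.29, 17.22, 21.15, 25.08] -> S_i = 9.36 + 3.93*i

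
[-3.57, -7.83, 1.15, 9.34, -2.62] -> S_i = Random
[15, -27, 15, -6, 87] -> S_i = Random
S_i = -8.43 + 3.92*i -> [-8.43, -4.51, -0.59, 3.33, 7.25]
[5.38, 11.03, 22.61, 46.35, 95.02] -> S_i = 5.38*2.05^i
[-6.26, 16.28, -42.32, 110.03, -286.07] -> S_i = -6.26*(-2.60)^i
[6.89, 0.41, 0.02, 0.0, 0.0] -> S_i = 6.89*0.06^i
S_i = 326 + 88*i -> [326, 414, 502, 590, 678]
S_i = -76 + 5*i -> [-76, -71, -66, -61, -56]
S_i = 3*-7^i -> [3, -21, 147, -1029, 7203]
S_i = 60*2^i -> [60, 120, 240, 480, 960]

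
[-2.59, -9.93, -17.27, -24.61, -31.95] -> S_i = -2.59 + -7.34*i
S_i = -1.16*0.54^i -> [-1.16, -0.63, -0.34, -0.18, -0.1]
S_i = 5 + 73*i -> [5, 78, 151, 224, 297]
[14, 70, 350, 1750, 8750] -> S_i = 14*5^i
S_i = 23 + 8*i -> [23, 31, 39, 47, 55]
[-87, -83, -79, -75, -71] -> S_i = -87 + 4*i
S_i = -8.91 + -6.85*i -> [-8.91, -15.76, -22.61, -29.46, -36.31]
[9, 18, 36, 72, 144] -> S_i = 9*2^i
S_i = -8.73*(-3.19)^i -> [-8.73, 27.85, -88.84, 283.39, -904.02]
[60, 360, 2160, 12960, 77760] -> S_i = 60*6^i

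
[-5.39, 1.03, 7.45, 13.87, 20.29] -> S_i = -5.39 + 6.42*i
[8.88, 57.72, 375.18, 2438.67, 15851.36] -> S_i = 8.88*6.50^i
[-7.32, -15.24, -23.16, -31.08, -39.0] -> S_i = -7.32 + -7.92*i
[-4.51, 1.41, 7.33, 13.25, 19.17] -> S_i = -4.51 + 5.92*i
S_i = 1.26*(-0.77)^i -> [1.26, -0.97, 0.75, -0.58, 0.44]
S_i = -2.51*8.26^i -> [-2.51, -20.73, -171.25, -1414.54, -11684.06]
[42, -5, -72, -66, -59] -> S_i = Random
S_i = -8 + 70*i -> [-8, 62, 132, 202, 272]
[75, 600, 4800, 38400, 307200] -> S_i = 75*8^i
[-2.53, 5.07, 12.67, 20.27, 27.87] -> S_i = -2.53 + 7.60*i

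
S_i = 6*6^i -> [6, 36, 216, 1296, 7776]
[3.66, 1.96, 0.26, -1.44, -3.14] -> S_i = 3.66 + -1.70*i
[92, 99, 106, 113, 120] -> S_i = 92 + 7*i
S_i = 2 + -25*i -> [2, -23, -48, -73, -98]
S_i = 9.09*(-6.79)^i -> [9.09, -61.72, 419.09, -2845.6, 19321.6]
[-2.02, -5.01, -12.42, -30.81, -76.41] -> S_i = -2.02*2.48^i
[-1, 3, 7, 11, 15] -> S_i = -1 + 4*i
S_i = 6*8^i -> [6, 48, 384, 3072, 24576]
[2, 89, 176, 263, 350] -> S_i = 2 + 87*i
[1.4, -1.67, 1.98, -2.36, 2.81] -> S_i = 1.40*(-1.19)^i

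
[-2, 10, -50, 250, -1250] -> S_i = -2*-5^i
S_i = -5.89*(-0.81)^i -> [-5.89, 4.77, -3.86, 3.13, -2.54]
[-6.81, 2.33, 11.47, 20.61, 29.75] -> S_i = -6.81 + 9.14*i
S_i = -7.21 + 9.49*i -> [-7.21, 2.28, 11.77, 21.26, 30.75]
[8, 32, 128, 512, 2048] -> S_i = 8*4^i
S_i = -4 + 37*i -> [-4, 33, 70, 107, 144]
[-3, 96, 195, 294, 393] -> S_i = -3 + 99*i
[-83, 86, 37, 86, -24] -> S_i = Random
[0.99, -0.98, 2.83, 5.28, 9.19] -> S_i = Random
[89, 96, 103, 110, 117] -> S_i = 89 + 7*i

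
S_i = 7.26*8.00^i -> [7.26, 58.08, 464.64, 3717.12, 29736.96]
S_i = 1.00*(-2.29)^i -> [1.0, -2.29, 5.24, -12.01, 27.5]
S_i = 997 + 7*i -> [997, 1004, 1011, 1018, 1025]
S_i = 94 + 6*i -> [94, 100, 106, 112, 118]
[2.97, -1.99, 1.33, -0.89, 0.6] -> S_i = 2.97*(-0.67)^i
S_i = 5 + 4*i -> [5, 9, 13, 17, 21]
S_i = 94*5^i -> [94, 470, 2350, 11750, 58750]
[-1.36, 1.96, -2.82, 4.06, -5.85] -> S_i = -1.36*(-1.44)^i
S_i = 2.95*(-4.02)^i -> [2.95, -11.86, 47.67, -191.65, 770.42]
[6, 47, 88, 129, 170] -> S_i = 6 + 41*i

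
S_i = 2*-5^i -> [2, -10, 50, -250, 1250]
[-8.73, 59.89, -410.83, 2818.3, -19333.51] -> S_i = -8.73*(-6.86)^i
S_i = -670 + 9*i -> [-670, -661, -652, -643, -634]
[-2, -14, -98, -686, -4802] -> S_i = -2*7^i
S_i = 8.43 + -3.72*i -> [8.43, 4.71, 0.99, -2.73, -6.45]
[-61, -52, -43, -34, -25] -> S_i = -61 + 9*i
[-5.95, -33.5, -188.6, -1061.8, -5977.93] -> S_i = -5.95*5.63^i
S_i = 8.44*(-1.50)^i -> [8.44, -12.66, 18.99, -28.48, 42.73]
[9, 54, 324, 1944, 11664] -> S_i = 9*6^i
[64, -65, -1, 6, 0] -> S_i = Random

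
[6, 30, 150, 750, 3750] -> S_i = 6*5^i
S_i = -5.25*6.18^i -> [-5.25, -32.44, -200.51, -1239.15, -7657.96]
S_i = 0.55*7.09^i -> [0.55, 3.9, 27.65, 196.02, 1389.79]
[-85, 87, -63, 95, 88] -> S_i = Random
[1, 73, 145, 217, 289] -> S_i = 1 + 72*i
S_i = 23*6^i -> [23, 138, 828, 4968, 29808]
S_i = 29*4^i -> [29, 116, 464, 1856, 7424]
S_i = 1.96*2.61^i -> [1.96, 5.12, 13.35, 34.85, 90.95]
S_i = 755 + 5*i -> [755, 760, 765, 770, 775]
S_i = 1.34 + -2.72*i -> [1.34, -1.38, -4.1, -6.82, -9.54]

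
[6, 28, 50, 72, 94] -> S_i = 6 + 22*i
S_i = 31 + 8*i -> [31, 39, 47, 55, 63]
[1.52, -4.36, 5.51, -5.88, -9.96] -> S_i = Random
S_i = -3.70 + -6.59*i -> [-3.7, -10.29, -16.88, -23.47, -30.06]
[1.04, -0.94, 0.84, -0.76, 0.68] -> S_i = 1.04*(-0.90)^i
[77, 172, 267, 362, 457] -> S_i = 77 + 95*i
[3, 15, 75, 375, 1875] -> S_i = 3*5^i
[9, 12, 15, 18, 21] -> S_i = 9 + 3*i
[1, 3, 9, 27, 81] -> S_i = 1*3^i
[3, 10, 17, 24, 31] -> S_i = 3 + 7*i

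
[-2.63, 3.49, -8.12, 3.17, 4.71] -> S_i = Random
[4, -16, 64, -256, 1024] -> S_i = 4*-4^i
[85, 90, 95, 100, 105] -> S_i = 85 + 5*i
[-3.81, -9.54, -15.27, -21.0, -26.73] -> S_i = -3.81 + -5.73*i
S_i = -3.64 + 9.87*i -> [-3.64, 6.23, 16.1, 25.97, 35.84]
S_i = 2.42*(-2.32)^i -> [2.42, -5.61, 13.03, -30.22, 70.11]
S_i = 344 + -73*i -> [344, 271, 198, 125, 52]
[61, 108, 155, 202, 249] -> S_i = 61 + 47*i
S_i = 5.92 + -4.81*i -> [5.92, 1.11, -3.7, -8.51, -13.32]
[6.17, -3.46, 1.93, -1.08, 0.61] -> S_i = 6.17*(-0.56)^i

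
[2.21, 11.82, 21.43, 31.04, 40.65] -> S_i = 2.21 + 9.61*i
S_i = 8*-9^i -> [8, -72, 648, -5832, 52488]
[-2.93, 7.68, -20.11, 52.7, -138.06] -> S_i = -2.93*(-2.62)^i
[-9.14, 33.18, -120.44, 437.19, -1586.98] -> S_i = -9.14*(-3.63)^i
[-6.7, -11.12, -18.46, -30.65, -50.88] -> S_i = -6.70*1.66^i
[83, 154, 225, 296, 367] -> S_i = 83 + 71*i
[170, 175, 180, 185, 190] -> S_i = 170 + 5*i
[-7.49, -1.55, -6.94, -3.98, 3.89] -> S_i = Random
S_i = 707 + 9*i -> [707, 716, 725, 734, 743]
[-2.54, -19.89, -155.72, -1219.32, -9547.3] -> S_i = -2.54*7.83^i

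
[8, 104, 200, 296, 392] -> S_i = 8 + 96*i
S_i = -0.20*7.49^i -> [-0.2, -1.5, -11.22, -84.04, -629.44]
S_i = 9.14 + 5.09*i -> [9.14, 14.23, 19.32, 24.41, 29.5]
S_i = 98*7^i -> [98, 686, 4802, 33614, 235298]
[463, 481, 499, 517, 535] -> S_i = 463 + 18*i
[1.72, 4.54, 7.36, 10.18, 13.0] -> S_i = 1.72 + 2.82*i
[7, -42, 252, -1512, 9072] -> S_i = 7*-6^i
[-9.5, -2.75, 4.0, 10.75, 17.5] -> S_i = -9.50 + 6.75*i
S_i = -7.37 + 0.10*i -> [-7.37, -7.27, -7.17, -7.07, -6.97]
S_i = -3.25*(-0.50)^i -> [-3.25, 1.62, -0.81, 0.41, -0.2]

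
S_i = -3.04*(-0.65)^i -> [-3.04, 1.98, -1.28, 0.83, -0.54]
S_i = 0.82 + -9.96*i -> [0.82, -9.14, -19.1, -29.06, -39.02]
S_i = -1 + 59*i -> [-1, 58, 117, 176, 235]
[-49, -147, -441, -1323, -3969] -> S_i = -49*3^i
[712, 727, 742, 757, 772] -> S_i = 712 + 15*i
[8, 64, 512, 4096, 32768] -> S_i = 8*8^i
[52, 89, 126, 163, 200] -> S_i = 52 + 37*i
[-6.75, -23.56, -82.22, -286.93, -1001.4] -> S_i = -6.75*3.49^i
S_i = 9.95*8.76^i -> [9.95, 87.16, 763.54, 6688.6, 58592.16]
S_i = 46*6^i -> [46, 276, 1656, 9936, 59616]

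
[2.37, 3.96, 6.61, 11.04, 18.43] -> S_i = 2.37*1.67^i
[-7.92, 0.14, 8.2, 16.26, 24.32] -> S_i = -7.92 + 8.06*i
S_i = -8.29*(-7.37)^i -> [-8.29, 61.1, -450.29, 3318.62, -24458.2]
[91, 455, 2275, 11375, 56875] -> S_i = 91*5^i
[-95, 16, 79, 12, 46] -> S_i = Random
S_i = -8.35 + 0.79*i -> [-8.35, -7.56, -6.77, -5.98, -5.19]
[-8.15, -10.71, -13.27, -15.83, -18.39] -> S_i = -8.15 + -2.56*i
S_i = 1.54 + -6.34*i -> [1.54, -4.8, -11.14, -17.48, -23.82]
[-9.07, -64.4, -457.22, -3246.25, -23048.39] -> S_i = -9.07*7.10^i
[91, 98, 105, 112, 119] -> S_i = 91 + 7*i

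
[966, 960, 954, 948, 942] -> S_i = 966 + -6*i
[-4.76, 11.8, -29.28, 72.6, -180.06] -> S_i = -4.76*(-2.48)^i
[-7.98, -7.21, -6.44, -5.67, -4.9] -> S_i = -7.98 + 0.77*i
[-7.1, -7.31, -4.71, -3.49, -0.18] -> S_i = Random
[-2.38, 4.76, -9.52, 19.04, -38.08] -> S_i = -2.38*(-2.00)^i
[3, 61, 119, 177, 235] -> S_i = 3 + 58*i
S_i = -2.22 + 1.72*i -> [-2.22, -0.5, 1.22, 2.94, 4.66]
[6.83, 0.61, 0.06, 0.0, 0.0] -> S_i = 6.83*0.09^i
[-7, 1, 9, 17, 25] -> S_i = -7 + 8*i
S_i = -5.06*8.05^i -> [-5.06, -40.73, -327.9, -2639.6, -21248.78]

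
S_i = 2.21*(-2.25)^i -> [2.21, -4.97, 11.19, -25.17, 56.64]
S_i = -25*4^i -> [-25, -100, -400, -1600, -6400]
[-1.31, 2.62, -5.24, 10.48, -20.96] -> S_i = -1.31*(-2.00)^i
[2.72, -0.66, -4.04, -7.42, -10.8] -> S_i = 2.72 + -3.38*i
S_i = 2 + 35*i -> [2, 37, 72, 107, 142]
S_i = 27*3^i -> [27, 81, 243, 729, 2187]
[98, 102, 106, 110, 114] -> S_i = 98 + 4*i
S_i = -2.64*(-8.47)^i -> [-2.64, 22.36, -189.4, 1604.18, -13587.44]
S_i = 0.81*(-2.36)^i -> [0.81, -1.91, 4.51, -10.65, 25.13]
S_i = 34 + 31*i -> [34, 65, 96, 127, 158]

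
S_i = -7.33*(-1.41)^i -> [-7.33, 10.34, -14.57, 20.55, -28.97]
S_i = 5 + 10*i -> [5, 15, 25, 35, 45]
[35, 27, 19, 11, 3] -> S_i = 35 + -8*i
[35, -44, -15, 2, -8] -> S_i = Random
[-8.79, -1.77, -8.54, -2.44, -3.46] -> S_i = Random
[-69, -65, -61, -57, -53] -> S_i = -69 + 4*i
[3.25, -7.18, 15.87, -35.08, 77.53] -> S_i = 3.25*(-2.21)^i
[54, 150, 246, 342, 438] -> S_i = 54 + 96*i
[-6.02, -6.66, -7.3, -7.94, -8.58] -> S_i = -6.02 + -0.64*i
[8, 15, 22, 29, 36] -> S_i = 8 + 7*i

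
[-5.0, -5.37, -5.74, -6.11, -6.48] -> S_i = -5.00 + -0.37*i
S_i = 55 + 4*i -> [55, 59, 63, 67, 71]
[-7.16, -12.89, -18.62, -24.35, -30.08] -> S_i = -7.16 + -5.73*i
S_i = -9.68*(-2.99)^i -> [-9.68, 28.94, -86.54, 258.76, -773.68]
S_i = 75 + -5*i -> [75, 70, 65, 60, 55]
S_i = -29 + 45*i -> [-29, 16, 61, 106, 151]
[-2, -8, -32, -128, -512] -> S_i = -2*4^i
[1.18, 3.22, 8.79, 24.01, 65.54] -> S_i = 1.18*2.73^i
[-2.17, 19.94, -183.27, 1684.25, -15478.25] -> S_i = -2.17*(-9.19)^i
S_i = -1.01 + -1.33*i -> [-1.01, -2.34, -3.67, -5.0, -6.33]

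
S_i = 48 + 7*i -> [48, 55, 62, 69, 76]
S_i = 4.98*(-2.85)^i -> [4.98, -14.19, 40.45, -115.28, 328.56]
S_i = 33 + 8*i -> [33, 41, 49, 57, 65]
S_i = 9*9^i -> [9, 81, 729, 6561, 59049]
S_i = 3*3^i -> [3, 9, 27, 81, 243]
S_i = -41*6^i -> [-41, -246, -1476, -8856, -53136]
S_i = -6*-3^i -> [-6, 18, -54, 162, -486]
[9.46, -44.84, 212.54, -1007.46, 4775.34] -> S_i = 9.46*(-4.74)^i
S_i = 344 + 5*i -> [344, 349, 354, 359, 364]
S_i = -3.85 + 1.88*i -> [-3.85, -1.97, -0.09, 1.79, 3.67]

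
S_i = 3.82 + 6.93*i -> [3.82, 10.75, 17.68, 24.61, 31.54]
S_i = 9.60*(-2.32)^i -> [9.6, -22.27, 51.67, -119.88, 278.11]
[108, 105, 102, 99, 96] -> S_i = 108 + -3*i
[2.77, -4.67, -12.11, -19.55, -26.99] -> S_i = 2.77 + -7.44*i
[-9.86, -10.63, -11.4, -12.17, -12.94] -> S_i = -9.86 + -0.77*i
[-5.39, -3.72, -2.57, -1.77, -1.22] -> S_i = -5.39*0.69^i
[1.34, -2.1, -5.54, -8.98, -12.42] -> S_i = 1.34 + -3.44*i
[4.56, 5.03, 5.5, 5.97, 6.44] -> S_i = 4.56 + 0.47*i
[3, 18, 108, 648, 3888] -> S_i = 3*6^i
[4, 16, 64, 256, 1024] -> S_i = 4*4^i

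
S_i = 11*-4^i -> [11, -44, 176, -704, 2816]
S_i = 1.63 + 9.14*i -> [1.63, 10.77, 19.91, 29.05, 38.19]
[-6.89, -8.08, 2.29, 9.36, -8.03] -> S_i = Random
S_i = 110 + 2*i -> [110, 112, 114, 116, 118]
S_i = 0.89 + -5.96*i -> [0.89, -5.07, -11.03, -16.99, -22.95]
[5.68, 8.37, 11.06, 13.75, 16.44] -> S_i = 5.68 + 2.69*i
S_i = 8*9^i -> [8, 72, 648, 5832, 52488]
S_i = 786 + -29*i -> [786, 757, 728, 699, 670]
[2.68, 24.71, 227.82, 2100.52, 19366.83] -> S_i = 2.68*9.22^i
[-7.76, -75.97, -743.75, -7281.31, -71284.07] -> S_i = -7.76*9.79^i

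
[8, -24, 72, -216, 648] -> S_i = 8*-3^i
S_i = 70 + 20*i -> [70, 90, 110, 130, 150]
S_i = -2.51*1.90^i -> [-2.51, -4.77, -9.06, -17.22, -32.71]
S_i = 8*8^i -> [8, 64, 512, 4096, 32768]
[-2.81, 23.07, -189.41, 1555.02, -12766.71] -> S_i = -2.81*(-8.21)^i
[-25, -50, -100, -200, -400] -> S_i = -25*2^i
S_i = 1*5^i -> [1, 5, 25, 125, 625]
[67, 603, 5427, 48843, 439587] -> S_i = 67*9^i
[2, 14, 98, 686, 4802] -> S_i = 2*7^i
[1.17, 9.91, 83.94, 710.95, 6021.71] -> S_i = 1.17*8.47^i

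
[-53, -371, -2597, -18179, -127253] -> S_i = -53*7^i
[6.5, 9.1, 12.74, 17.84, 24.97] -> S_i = 6.50*1.40^i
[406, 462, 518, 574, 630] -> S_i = 406 + 56*i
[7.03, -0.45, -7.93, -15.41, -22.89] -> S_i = 7.03 + -7.48*i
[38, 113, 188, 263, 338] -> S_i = 38 + 75*i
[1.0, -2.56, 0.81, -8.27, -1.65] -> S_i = Random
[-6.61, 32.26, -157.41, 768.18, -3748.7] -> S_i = -6.61*(-4.88)^i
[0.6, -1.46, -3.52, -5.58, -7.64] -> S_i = 0.60 + -2.06*i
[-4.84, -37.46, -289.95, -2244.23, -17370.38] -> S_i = -4.84*7.74^i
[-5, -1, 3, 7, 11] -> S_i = -5 + 4*i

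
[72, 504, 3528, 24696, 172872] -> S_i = 72*7^i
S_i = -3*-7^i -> [-3, 21, -147, 1029, -7203]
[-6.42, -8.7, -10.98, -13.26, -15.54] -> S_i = -6.42 + -2.28*i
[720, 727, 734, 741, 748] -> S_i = 720 + 7*i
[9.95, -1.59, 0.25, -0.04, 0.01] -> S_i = 9.95*(-0.16)^i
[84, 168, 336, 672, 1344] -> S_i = 84*2^i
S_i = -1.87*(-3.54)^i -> [-1.87, 6.62, -23.43, 82.96, -293.67]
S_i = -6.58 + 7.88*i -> [-6.58, 1.3, 9.18, 17.06, 24.94]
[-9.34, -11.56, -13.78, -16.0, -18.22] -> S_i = -9.34 + -2.22*i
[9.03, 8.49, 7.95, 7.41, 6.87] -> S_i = 9.03 + -0.54*i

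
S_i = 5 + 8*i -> [5, 13, 21, 29, 37]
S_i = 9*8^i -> [9, 72, 576, 4608, 36864]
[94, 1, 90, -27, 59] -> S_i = Random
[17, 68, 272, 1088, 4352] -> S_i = 17*4^i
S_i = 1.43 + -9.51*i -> [1.43, -8.08, -17.59, -27.1, -36.61]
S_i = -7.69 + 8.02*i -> [-7.69, 0.33, 8.35, 16.37, 24.39]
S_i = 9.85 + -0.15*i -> [9.85, 9.7, 9.55, 9.4, 9.25]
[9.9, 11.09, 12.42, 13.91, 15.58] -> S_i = 9.90*1.12^i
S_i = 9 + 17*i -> [9, 26, 43, 60, 77]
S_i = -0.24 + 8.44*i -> [-0.24, 8.2, 16.64, 25.08, 33.52]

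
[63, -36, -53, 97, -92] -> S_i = Random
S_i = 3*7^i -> [3, 21, 147, 1029, 7203]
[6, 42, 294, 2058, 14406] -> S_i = 6*7^i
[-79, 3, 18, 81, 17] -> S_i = Random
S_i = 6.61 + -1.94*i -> [6.61, 4.67, 2.73, 0.79, -1.15]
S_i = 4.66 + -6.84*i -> [4.66, -2.18, -9.02, -15.86, -22.7]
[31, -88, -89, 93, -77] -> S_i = Random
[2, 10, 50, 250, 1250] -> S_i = 2*5^i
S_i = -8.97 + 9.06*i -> [-8.97, 0.09, 9.15, 18.21, 27.27]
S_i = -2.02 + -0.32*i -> [-2.02, -2.34, -2.66, -2.98, -3.3]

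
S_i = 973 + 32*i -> [973, 1005, 1037, 1069, 1101]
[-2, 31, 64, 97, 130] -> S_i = -2 + 33*i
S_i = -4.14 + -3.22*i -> [-4.14, -7.36, -10.58, -13.8, -17.02]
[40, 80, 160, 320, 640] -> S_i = 40*2^i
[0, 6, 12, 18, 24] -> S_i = 0 + 6*i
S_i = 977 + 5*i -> [977, 982, 987, 992, 997]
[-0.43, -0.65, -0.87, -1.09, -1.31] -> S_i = -0.43 + -0.22*i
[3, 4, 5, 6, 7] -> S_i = 3 + 1*i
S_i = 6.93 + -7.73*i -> [6.93, -0.8, -8.53, -16.26, -23.99]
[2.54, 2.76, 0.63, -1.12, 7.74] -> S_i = Random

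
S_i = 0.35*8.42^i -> [0.35, 2.95, 24.81, 208.93, 1759.2]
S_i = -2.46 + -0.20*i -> [-2.46, -2.66, -2.86, -3.06, -3.26]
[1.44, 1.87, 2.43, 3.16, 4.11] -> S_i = 1.44*1.30^i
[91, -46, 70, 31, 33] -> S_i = Random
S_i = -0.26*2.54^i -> [-0.26, -0.66, -1.68, -4.26, -10.82]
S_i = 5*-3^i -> [5, -15, 45, -135, 405]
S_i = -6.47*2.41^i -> [-6.47, -15.59, -37.58, -90.56, -218.26]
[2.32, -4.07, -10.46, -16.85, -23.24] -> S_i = 2.32 + -6.39*i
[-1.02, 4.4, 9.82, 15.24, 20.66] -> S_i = -1.02 + 5.42*i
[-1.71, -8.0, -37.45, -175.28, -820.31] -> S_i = -1.71*4.68^i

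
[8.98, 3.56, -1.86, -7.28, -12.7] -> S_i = 8.98 + -5.42*i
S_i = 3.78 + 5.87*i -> [3.78, 9.65, 15.52, 21.39, 27.26]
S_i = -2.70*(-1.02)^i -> [-2.7, 2.75, -2.81, 2.87, -2.92]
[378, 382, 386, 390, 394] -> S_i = 378 + 4*i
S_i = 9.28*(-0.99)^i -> [9.28, -9.19, 9.1, -9.0, 8.91]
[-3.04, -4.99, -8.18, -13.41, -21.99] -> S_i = -3.04*1.64^i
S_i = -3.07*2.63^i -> [-3.07, -8.07, -21.23, -55.85, -146.88]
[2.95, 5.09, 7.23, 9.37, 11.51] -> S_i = 2.95 + 2.14*i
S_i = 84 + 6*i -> [84, 90, 96, 102, 108]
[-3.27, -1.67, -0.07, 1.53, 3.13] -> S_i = -3.27 + 1.60*i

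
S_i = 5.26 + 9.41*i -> [5.26, 14.67, 24.08, 33.49, 42.9]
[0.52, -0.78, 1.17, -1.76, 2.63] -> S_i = 0.52*(-1.50)^i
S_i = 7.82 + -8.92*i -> [7.82, -1.1, -10.02, -18.94, -27.86]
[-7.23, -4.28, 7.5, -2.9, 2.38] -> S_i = Random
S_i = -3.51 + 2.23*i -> [-3.51, -1.28, 0.95, 3.18, 5.41]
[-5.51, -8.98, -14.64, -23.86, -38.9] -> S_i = -5.51*1.63^i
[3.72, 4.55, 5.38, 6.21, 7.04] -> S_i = 3.72 + 0.83*i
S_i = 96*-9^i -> [96, -864, 7776, -69984, 629856]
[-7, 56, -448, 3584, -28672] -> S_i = -7*-8^i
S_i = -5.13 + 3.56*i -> [-5.13, -1.57, 1.99, 5.55, 9.11]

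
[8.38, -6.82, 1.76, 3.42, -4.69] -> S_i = Random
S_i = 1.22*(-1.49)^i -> [1.22, -1.82, 2.71, -4.04, 6.01]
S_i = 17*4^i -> [17, 68, 272, 1088, 4352]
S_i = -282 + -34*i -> [-282, -316, -350, -384, -418]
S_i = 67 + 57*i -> [67, 124, 181, 238, 295]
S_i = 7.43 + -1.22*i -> [7.43, 6.21, 4.99, 3.77, 2.55]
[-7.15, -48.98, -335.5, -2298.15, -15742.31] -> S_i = -7.15*6.85^i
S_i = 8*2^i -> [8, 16, 32, 64, 128]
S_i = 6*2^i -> [6, 12, 24, 48, 96]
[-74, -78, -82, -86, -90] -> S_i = -74 + -4*i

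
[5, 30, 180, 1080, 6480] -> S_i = 5*6^i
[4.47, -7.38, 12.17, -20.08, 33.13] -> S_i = 4.47*(-1.65)^i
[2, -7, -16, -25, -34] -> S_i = 2 + -9*i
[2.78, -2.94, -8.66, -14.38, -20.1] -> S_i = 2.78 + -5.72*i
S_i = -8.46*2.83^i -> [-8.46, -23.94, -67.76, -191.75, -542.65]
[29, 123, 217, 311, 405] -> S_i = 29 + 94*i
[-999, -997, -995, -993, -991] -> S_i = -999 + 2*i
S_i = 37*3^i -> [37, 111, 333, 999, 2997]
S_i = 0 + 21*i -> [0, 21, 42, 63, 84]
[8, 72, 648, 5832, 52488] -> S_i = 8*9^i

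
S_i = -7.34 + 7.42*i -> [-7.34, 0.08, 7.5, 14.92, 22.34]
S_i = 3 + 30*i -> [3, 33, 63, 93, 123]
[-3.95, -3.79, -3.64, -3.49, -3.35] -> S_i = -3.95*0.96^i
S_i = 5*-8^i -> [5, -40, 320, -2560, 20480]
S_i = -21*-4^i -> [-21, 84, -336, 1344, -5376]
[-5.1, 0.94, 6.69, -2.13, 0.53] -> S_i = Random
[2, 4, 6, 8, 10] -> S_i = 2 + 2*i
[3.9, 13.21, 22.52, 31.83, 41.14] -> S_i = 3.90 + 9.31*i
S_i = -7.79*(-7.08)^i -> [-7.79, 55.15, -390.48, 2764.63, -19573.59]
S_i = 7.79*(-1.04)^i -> [7.79, -8.1, 8.43, -8.76, 9.11]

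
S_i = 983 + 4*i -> [983, 987, 991, 995, 999]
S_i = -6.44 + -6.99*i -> [-6.44, -13.43, -20.42, -27.41, -34.4]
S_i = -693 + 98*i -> [-693, -595, -497, -399, -301]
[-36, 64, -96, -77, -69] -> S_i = Random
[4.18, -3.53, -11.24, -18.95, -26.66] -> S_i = 4.18 + -7.71*i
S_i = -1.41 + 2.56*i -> [-1.41, 1.15, 3.71, 6.27, 8.83]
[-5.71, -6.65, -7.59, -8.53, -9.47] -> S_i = -5.71 + -0.94*i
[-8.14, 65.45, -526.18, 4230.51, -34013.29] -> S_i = -8.14*(-8.04)^i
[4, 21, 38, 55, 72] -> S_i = 4 + 17*i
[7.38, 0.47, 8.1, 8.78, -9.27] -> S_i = Random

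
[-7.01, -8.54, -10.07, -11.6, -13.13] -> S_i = -7.01 + -1.53*i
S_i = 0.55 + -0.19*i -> [0.55, 0.36, 0.17, -0.02, -0.21]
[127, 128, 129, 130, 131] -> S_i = 127 + 1*i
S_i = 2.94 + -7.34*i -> [2.94, -4.4, -11.74, -19.08, -26.42]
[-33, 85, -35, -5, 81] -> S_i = Random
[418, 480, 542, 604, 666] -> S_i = 418 + 62*i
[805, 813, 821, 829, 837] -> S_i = 805 + 8*i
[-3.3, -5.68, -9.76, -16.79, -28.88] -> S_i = -3.30*1.72^i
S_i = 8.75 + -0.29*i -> [8.75, 8.46, 8.17, 7.88, 7.59]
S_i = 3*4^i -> [3, 12, 48, 192, 768]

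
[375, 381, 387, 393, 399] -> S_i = 375 + 6*i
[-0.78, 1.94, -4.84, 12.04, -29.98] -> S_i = -0.78*(-2.49)^i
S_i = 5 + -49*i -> [5, -44, -93, -142, -191]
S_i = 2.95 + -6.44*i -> [2.95, -3.49, -9.93, -16.37, -22.81]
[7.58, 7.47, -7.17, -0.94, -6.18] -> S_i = Random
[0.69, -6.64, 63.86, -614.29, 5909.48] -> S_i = 0.69*(-9.62)^i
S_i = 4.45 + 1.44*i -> [4.45, 5.89, 7.33, 8.77, 10.21]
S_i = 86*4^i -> [86, 344, 1376, 5504, 22016]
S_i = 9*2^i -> [9, 18, 36, 72, 144]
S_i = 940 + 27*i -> [940, 967, 994, 1021, 1048]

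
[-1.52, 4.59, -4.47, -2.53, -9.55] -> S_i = Random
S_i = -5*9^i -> [-5, -45, -405, -3645, -32805]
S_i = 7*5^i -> [7, 35, 175, 875, 4375]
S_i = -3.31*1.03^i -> [-3.31, -3.41, -3.51, -3.62, -3.73]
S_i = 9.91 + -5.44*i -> [9.91, 4.47, -0.97, -6.41, -11.85]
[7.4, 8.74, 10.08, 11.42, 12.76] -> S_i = 7.40 + 1.34*i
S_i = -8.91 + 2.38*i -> [-8.91, -6.53, -4.15, -1.77, 0.61]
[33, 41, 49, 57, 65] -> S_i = 33 + 8*i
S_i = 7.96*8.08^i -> [7.96, 64.32, 519.68, 4199.01, 33928.02]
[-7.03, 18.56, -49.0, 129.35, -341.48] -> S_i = -7.03*(-2.64)^i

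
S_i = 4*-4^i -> [4, -16, 64, -256, 1024]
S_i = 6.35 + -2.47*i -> [6.35, 3.88, 1.41, -1.06, -3.53]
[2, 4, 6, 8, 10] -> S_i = 2 + 2*i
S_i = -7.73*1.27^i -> [-7.73, -9.82, -12.47, -15.83, -20.11]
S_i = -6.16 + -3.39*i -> [-6.16, -9.55, -12.94, -16.33, -19.72]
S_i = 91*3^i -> [91, 273, 819, 2457, 7371]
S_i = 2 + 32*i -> [2, 34, 66, 98, 130]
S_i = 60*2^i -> [60, 120, 240, 480, 960]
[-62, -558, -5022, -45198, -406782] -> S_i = -62*9^i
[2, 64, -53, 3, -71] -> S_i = Random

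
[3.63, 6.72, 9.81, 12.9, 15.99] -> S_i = 3.63 + 3.09*i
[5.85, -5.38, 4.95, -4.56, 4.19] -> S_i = 5.85*(-0.92)^i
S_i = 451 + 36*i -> [451, 487, 523, 559, 595]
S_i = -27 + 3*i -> [-27, -24, -21, -18, -15]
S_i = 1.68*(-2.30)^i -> [1.68, -3.86, 8.89, -20.44, 47.01]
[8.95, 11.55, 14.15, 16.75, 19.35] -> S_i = 8.95 + 2.60*i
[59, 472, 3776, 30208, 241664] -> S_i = 59*8^i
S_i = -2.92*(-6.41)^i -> [-2.92, 18.72, -119.98, 769.05, -4929.64]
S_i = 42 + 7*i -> [42, 49, 56, 63, 70]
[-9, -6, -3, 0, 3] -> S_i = -9 + 3*i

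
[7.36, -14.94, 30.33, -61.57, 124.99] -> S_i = 7.36*(-2.03)^i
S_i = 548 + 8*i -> [548, 556, 564, 572, 580]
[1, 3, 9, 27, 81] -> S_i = 1*3^i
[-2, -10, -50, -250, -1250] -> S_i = -2*5^i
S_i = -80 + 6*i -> [-80, -74, -68, -62, -56]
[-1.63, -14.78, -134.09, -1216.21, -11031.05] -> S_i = -1.63*9.07^i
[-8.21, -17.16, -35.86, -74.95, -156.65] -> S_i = -8.21*2.09^i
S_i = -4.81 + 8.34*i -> [-4.81, 3.53, 11.87, 20.21, 28.55]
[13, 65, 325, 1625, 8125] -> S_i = 13*5^i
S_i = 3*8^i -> [3, 24, 192, 1536, 12288]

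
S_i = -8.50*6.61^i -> [-8.5, -56.18, -371.38, -2454.84, -16226.5]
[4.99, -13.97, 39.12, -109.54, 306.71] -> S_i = 4.99*(-2.80)^i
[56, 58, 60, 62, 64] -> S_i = 56 + 2*i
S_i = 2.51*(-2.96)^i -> [2.51, -7.43, 21.99, -65.1, 192.68]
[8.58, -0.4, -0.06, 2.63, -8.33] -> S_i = Random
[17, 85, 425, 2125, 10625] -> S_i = 17*5^i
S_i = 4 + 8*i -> [4, 12, 20, 28, 36]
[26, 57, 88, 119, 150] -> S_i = 26 + 31*i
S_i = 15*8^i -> [15, 120, 960, 7680, 61440]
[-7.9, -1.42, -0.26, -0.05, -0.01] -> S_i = -7.90*0.18^i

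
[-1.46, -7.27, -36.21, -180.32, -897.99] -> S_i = -1.46*4.98^i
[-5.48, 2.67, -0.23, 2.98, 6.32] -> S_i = Random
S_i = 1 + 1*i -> [1, 2, 3, 4, 5]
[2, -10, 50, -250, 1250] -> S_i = 2*-5^i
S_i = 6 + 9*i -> [6, 15, 24, 33, 42]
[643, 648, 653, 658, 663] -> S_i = 643 + 5*i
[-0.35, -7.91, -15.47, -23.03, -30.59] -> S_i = -0.35 + -7.56*i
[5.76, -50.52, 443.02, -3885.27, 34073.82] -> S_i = 5.76*(-8.77)^i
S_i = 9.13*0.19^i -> [9.13, 1.73, 0.33, 0.06, 0.01]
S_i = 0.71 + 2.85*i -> [0.71, 3.56, 6.41, 9.26, 12.11]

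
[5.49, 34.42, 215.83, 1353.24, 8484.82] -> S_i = 5.49*6.27^i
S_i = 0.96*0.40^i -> [0.96, 0.38, 0.15, 0.06, 0.02]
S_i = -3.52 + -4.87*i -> [-3.52, -8.39, -13.26, -18.13, -23.0]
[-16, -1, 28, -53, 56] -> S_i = Random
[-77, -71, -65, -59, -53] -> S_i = -77 + 6*i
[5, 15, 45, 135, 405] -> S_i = 5*3^i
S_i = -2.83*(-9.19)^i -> [-2.83, 26.01, -239.01, 2196.51, -20185.92]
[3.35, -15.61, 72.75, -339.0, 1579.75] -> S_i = 3.35*(-4.66)^i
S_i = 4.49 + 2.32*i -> [4.49, 6.81, 9.13, 11.45, 13.77]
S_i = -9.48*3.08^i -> [-9.48, -29.2, -89.93, -276.99, -853.12]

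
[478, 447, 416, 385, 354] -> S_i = 478 + -31*i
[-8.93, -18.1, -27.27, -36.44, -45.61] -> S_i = -8.93 + -9.17*i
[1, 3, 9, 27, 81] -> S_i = 1*3^i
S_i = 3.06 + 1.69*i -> [3.06, 4.75, 6.44, 8.13, 9.82]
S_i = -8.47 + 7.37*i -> [-8.47, -1.1, 6.27, 13.64, 21.01]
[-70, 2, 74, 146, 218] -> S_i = -70 + 72*i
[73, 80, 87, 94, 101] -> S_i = 73 + 7*i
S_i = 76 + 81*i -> [76, 157, 238, 319, 400]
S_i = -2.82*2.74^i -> [-2.82, -7.73, -21.17, -58.01, -158.95]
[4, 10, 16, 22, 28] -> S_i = 4 + 6*i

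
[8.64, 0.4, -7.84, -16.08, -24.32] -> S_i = 8.64 + -8.24*i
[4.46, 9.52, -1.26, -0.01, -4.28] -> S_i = Random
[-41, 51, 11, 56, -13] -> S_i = Random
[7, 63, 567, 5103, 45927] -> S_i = 7*9^i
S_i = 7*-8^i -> [7, -56, 448, -3584, 28672]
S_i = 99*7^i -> [99, 693, 4851, 33957, 237699]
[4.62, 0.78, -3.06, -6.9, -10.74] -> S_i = 4.62 + -3.84*i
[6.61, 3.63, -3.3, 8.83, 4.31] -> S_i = Random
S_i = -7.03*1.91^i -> [-7.03, -13.43, -25.65, -48.98, -93.56]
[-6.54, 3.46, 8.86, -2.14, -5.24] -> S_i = Random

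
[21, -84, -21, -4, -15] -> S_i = Random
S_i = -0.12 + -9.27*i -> [-0.12, -9.39, -18.66, -27.93, -37.2]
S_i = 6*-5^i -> [6, -30, 150, -750, 3750]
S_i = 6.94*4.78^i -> [6.94, 33.17, 158.57, 757.95, 3623.02]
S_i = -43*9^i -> [-43, -387, -3483, -31347, -282123]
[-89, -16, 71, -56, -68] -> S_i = Random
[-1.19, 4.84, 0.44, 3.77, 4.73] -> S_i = Random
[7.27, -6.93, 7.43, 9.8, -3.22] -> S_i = Random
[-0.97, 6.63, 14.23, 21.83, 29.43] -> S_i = -0.97 + 7.60*i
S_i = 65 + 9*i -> [65, 74, 83, 92, 101]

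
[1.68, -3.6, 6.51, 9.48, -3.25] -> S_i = Random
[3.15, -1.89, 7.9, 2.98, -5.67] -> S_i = Random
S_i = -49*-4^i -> [-49, 196, -784, 3136, -12544]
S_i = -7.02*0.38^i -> [-7.02, -2.67, -1.01, -0.39, -0.15]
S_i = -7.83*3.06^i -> [-7.83, -23.96, -73.32, -224.35, -686.51]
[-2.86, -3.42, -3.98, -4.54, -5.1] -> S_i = -2.86 + -0.56*i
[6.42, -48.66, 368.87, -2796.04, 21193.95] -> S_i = 6.42*(-7.58)^i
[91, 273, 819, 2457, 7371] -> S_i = 91*3^i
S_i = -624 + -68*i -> [-624, -692, -760, -828, -896]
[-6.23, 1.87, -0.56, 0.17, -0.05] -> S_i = -6.23*(-0.30)^i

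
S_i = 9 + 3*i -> [9, 12, 15, 18, 21]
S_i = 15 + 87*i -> [15, 102, 189, 276, 363]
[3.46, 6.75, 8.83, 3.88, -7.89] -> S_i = Random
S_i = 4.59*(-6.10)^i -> [4.59, -28.0, 170.79, -1041.84, 6355.24]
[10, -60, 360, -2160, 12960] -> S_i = 10*-6^i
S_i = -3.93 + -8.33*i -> [-3.93, -12.26, -20.59, -28.92, -37.25]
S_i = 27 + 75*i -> [27, 102, 177, 252, 327]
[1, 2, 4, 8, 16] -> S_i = 1*2^i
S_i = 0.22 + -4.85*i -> [0.22, -4.63, -9.48, -14.33, -19.18]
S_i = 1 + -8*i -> [1, -7, -15, -23, -31]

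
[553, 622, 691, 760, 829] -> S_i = 553 + 69*i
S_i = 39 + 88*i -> [39, 127, 215, 303, 391]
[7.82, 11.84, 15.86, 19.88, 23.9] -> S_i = 7.82 + 4.02*i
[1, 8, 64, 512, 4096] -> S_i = 1*8^i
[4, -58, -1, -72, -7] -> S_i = Random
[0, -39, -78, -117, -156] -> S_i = 0 + -39*i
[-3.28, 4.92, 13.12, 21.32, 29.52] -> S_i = -3.28 + 8.20*i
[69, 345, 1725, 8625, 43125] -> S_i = 69*5^i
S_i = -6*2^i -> [-6, -12, -24, -48, -96]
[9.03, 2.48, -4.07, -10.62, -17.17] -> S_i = 9.03 + -6.55*i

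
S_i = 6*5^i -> [6, 30, 150, 750, 3750]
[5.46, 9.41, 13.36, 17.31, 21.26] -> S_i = 5.46 + 3.95*i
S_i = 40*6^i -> [40, 240, 1440, 8640, 51840]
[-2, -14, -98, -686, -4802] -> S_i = -2*7^i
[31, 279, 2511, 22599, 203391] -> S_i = 31*9^i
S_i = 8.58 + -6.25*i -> [8.58, 2.33, -3.92, -10.17, -16.42]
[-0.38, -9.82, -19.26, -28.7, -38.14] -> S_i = -0.38 + -9.44*i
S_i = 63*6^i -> [63, 378, 2268, 13608, 81648]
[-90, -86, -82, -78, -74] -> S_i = -90 + 4*i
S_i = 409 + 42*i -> [409, 451, 493, 535, 577]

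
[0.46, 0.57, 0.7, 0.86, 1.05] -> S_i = 0.46*1.23^i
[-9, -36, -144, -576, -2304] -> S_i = -9*4^i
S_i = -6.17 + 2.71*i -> [-6.17, -3.46, -0.75, 1.96, 4.67]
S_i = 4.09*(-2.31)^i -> [4.09, -9.45, 21.82, -50.41, 116.46]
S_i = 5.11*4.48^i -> [5.11, 22.89, 102.56, 459.47, 2058.42]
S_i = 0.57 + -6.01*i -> [0.57, -5.44, -11.45, -17.46, -23.47]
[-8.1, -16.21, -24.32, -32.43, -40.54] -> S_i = -8.10 + -8.11*i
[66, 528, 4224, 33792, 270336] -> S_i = 66*8^i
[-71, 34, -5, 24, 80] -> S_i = Random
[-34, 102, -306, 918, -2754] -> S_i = -34*-3^i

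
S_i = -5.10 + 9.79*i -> [-5.1, 4.69, 14.48, 24.27, 34.06]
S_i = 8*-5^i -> [8, -40, 200, -1000, 5000]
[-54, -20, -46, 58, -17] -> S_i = Random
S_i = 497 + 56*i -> [497, 553, 609, 665, 721]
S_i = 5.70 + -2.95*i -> [5.7, 2.75, -0.2, -3.15, -6.1]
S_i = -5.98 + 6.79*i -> [-5.98, 0.81, 7.6, 14.39, 21.18]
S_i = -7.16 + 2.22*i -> [-7.16, -4.94, -2.72, -0.5, 1.72]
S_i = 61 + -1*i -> [61, 60, 59, 58, 57]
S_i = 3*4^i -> [3, 12, 48, 192, 768]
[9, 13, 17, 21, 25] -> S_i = 9 + 4*i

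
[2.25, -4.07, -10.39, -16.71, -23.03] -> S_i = 2.25 + -6.32*i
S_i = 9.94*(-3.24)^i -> [9.94, -32.21, 104.35, -338.08, 1095.38]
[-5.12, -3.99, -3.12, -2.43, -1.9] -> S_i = -5.12*0.78^i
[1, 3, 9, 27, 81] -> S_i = 1*3^i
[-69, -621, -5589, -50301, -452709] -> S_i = -69*9^i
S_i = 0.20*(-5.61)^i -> [0.2, -1.12, 6.29, -35.31, 198.1]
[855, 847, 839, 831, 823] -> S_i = 855 + -8*i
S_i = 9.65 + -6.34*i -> [9.65, 3.31, -3.03, -9.37, -15.71]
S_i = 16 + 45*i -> [16, 61, 106, 151, 196]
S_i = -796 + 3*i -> [-796, -793, -790, -787, -784]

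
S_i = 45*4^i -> [45, 180, 720, 2880, 11520]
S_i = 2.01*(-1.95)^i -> [2.01, -3.92, 7.64, -14.9, 29.06]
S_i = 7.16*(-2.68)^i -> [7.16, -19.19, 51.43, -137.82, 369.36]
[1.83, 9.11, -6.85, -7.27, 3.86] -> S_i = Random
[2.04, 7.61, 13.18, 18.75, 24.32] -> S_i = 2.04 + 5.57*i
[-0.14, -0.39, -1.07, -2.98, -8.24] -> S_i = -0.14*2.77^i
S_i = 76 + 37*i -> [76, 113, 150, 187, 224]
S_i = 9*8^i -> [9, 72, 576, 4608, 36864]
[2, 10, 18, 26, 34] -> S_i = 2 + 8*i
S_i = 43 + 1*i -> [43, 44, 45, 46, 47]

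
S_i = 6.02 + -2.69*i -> [6.02, 3.33, 0.64, -2.05, -4.74]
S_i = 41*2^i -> [41, 82, 164, 328, 656]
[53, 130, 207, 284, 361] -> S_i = 53 + 77*i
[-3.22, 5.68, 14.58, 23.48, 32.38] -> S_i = -3.22 + 8.90*i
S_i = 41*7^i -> [41, 287, 2009, 14063, 98441]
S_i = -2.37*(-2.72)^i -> [-2.37, 6.45, -17.53, 47.69, -129.73]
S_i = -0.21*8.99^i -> [-0.21, -1.89, -16.97, -152.58, -1371.7]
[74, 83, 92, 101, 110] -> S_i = 74 + 9*i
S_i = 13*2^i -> [13, 26, 52, 104, 208]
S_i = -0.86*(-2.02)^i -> [-0.86, 1.74, -3.51, 7.09, -14.32]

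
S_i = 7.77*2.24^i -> [7.77, 17.4, 38.99, 87.33, 195.62]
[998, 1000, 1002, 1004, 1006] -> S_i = 998 + 2*i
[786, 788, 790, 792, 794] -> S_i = 786 + 2*i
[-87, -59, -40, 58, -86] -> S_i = Random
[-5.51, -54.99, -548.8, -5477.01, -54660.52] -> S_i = -5.51*9.98^i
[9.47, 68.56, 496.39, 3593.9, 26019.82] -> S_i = 9.47*7.24^i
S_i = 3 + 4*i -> [3, 7, 11, 15, 19]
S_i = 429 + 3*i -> [429, 432, 435, 438, 441]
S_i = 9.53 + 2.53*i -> [9.53, 12.06, 14.59, 17.12, 19.65]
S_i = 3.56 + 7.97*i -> [3.56, 11.53, 19.5, 27.47, 35.44]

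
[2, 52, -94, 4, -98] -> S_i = Random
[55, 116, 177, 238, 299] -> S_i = 55 + 61*i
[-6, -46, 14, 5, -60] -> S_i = Random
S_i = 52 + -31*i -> [52, 21, -10, -41, -72]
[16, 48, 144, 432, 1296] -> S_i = 16*3^i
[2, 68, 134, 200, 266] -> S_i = 2 + 66*i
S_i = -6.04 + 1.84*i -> [-6.04, -4.2, -2.36, -0.52, 1.32]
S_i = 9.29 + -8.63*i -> [9.29, 0.66, -7.97, -16.6, -25.23]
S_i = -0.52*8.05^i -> [-0.52, -4.19, -33.7, -271.26, -2183.67]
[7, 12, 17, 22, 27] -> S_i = 7 + 5*i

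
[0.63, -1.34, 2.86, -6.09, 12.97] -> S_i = 0.63*(-2.13)^i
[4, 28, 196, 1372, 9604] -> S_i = 4*7^i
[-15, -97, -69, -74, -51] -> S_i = Random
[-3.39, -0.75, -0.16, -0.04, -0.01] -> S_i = -3.39*0.22^i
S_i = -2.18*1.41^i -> [-2.18, -3.07, -4.33, -6.11, -8.62]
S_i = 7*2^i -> [7, 14, 28, 56, 112]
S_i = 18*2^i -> [18, 36, 72, 144, 288]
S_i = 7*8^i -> [7, 56, 448, 3584, 28672]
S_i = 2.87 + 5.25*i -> [2.87, 8.12, 13.37, 18.62, 23.87]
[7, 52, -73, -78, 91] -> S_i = Random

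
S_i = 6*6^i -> [6, 36, 216, 1296, 7776]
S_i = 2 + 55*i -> [2, 57, 112, 167, 222]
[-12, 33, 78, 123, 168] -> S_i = -12 + 45*i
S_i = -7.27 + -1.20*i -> [-7.27, -8.47, -9.67, -10.87, -12.07]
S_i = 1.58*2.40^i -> [1.58, 3.79, 9.1, 21.84, 52.42]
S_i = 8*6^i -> [8, 48, 288, 1728, 10368]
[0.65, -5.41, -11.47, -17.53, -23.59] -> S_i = 0.65 + -6.06*i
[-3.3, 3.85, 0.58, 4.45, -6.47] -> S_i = Random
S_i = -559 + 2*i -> [-559, -557, -555, -553, -551]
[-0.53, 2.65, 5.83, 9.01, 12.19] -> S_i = -0.53 + 3.18*i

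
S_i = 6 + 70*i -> [6, 76, 146, 216, 286]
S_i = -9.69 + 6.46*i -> [-9.69, -3.23, 3.23, 9.69, 16.15]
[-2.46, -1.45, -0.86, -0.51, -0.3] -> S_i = -2.46*0.59^i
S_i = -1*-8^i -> [-1, 8, -64, 512, -4096]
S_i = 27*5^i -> [27, 135, 675, 3375, 16875]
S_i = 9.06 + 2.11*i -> [9.06, 11.17, 13.28, 15.39, 17.5]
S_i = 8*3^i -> [8, 24, 72, 216, 648]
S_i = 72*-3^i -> [72, -216, 648, -1944, 5832]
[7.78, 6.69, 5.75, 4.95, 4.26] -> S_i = 7.78*0.86^i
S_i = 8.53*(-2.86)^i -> [8.53, -24.4, 69.77, -199.55, 570.71]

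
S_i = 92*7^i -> [92, 644, 4508, 31556, 220892]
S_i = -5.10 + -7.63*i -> [-5.1, -12.73, -20.36, -27.99, -35.62]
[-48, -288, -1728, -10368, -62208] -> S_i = -48*6^i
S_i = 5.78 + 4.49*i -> [5.78, 10.27, 14.76, 19.25, 23.74]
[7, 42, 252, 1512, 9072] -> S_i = 7*6^i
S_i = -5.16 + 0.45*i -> [-5.16, -4.71, -4.26, -3.81, -3.36]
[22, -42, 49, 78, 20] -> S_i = Random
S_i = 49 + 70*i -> [49, 119, 189, 259, 329]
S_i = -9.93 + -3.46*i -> [-9.93, -13.39, -16.85, -20.31, -23.77]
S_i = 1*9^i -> [1, 9, 81, 729, 6561]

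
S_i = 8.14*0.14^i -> [8.14, 1.14, 0.16, 0.02, 0.0]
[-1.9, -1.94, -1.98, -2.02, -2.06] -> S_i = -1.90 + -0.04*i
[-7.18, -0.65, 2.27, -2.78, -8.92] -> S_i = Random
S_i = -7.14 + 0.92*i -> [-7.14, -6.22, -5.3, -4.38, -3.46]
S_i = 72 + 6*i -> [72, 78, 84, 90, 96]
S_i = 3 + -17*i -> [3, -14, -31, -48, -65]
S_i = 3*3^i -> [3, 9, 27, 81, 243]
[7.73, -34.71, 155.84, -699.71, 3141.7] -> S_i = 7.73*(-4.49)^i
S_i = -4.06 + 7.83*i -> [-4.06, 3.77, 11.6, 19.43, 27.26]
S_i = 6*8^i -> [6, 48, 384, 3072, 24576]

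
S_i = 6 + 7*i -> [6, 13, 20, 27, 34]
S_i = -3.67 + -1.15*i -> [-3.67, -4.82, -5.97, -7.12, -8.27]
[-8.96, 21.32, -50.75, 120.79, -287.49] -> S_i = -8.96*(-2.38)^i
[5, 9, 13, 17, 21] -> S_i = 5 + 4*i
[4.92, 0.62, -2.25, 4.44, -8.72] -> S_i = Random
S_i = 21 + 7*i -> [21, 28, 35, 42, 49]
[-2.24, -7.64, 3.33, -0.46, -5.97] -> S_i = Random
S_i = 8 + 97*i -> [8, 105, 202, 299, 396]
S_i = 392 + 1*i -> [392, 393, 394, 395, 396]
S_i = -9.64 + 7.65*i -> [-9.64, -1.99, 5.66, 13.31, 20.96]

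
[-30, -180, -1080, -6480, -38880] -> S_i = -30*6^i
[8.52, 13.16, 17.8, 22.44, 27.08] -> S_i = 8.52 + 4.64*i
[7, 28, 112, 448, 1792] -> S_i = 7*4^i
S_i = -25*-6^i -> [-25, 150, -900, 5400, -32400]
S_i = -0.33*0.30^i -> [-0.33, -0.1, -0.03, -0.01, -0.0]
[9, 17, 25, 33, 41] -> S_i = 9 + 8*i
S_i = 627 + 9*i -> [627, 636, 645, 654, 663]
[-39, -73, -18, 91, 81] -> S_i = Random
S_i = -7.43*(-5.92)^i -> [-7.43, 43.99, -260.39, 1541.54, -9125.9]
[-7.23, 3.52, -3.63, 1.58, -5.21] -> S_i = Random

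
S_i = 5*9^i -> [5, 45, 405, 3645, 32805]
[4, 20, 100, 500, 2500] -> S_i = 4*5^i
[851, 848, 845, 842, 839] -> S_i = 851 + -3*i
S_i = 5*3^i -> [5, 15, 45, 135, 405]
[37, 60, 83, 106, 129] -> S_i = 37 + 23*i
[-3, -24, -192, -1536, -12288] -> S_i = -3*8^i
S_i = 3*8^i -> [3, 24, 192, 1536, 12288]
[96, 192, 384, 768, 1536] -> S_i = 96*2^i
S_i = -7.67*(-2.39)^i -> [-7.67, 18.33, -43.81, 104.71, -250.26]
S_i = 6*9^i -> [6, 54, 486, 4374, 39366]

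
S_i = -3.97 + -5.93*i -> [-3.97, -9.9, -15.83, -21.76, -27.69]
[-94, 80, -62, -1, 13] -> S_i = Random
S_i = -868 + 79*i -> [-868, -789, -710, -631, -552]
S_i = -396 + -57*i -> [-396, -453, -510, -567, -624]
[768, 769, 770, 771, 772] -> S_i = 768 + 1*i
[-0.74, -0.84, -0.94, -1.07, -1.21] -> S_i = -0.74*1.13^i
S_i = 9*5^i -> [9, 45, 225, 1125, 5625]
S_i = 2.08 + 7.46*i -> [2.08, 9.54, 17.0, 24.46, 31.92]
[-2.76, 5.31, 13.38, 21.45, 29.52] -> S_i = -2.76 + 8.07*i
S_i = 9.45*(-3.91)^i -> [9.45, -36.95, 144.47, -564.89, 2208.71]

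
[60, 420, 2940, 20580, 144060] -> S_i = 60*7^i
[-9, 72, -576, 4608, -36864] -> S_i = -9*-8^i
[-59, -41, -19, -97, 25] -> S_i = Random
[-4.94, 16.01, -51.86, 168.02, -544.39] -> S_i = -4.94*(-3.24)^i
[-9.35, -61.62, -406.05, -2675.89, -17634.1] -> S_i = -9.35*6.59^i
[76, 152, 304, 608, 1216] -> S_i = 76*2^i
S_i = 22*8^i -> [22, 176, 1408, 11264, 90112]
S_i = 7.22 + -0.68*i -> [7.22, 6.54, 5.86, 5.18, 4.5]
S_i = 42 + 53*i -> [42, 95, 148, 201, 254]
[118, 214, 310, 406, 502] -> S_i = 118 + 96*i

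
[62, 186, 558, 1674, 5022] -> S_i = 62*3^i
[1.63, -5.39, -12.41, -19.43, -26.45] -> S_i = 1.63 + -7.02*i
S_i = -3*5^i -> [-3, -15, -75, -375, -1875]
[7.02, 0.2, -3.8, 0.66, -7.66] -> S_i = Random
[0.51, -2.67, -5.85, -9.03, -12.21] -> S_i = 0.51 + -3.18*i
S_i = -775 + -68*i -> [-775, -843, -911, -979, -1047]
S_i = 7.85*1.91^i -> [7.85, 14.99, 28.64, 54.7, 104.47]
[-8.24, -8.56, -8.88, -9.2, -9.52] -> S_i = -8.24 + -0.32*i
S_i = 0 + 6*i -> [0, 6, 12, 18, 24]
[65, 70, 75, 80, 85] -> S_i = 65 + 5*i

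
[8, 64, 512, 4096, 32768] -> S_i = 8*8^i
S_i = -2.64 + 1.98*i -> [-2.64, -0.66, 1.32, 3.3, 5.28]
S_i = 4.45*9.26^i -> [4.45, 41.21, 381.58, 3533.4, 32719.3]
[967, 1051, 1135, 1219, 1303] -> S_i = 967 + 84*i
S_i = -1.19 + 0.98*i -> [-1.19, -0.21, 0.77, 1.75, 2.73]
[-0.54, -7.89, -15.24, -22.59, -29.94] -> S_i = -0.54 + -7.35*i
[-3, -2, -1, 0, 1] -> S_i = -3 + 1*i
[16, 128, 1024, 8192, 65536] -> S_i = 16*8^i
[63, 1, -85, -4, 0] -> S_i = Random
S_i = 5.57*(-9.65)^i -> [5.57, -53.75, 518.69, -5005.38, 48301.93]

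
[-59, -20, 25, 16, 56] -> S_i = Random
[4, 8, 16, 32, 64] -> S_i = 4*2^i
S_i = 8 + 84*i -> [8, 92, 176, 260, 344]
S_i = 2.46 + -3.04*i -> [2.46, -0.58, -3.62, -6.66, -9.7]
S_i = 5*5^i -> [5, 25, 125, 625, 3125]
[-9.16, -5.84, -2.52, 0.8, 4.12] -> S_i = -9.16 + 3.32*i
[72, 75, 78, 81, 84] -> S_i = 72 + 3*i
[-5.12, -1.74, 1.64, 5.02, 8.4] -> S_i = -5.12 + 3.38*i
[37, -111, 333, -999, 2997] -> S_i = 37*-3^i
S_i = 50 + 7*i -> [50, 57, 64, 71, 78]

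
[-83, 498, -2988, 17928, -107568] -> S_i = -83*-6^i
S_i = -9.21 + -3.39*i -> [-9.21, -12.6, -15.99, -19.38, -22.77]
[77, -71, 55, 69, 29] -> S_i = Random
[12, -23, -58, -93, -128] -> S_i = 12 + -35*i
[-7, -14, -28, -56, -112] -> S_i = -7*2^i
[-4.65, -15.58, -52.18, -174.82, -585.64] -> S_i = -4.65*3.35^i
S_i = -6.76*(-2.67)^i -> [-6.76, 18.05, -48.19, 128.67, -343.55]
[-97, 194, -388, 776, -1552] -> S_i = -97*-2^i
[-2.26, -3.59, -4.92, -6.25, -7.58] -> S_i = -2.26 + -1.33*i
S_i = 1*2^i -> [1, 2, 4, 8, 16]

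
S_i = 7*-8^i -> [7, -56, 448, -3584, 28672]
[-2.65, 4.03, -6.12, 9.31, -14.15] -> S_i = -2.65*(-1.52)^i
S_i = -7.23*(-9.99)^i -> [-7.23, 72.23, -721.55, 7208.33, -72011.23]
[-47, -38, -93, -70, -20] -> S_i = Random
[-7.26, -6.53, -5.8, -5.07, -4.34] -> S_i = -7.26 + 0.73*i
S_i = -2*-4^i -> [-2, 8, -32, 128, -512]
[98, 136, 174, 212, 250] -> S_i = 98 + 38*i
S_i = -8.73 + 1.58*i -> [-8.73, -7.15, -5.57, -3.99, -2.41]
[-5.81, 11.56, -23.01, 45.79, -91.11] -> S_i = -5.81*(-1.99)^i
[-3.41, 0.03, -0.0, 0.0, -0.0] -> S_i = -3.41*(-0.01)^i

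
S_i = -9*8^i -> [-9, -72, -576, -4608, -36864]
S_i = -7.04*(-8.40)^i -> [-7.04, 59.14, -496.74, 4172.64, -35050.14]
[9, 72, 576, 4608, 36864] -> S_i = 9*8^i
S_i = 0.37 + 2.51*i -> [0.37, 2.88, 5.39, 7.9, 10.41]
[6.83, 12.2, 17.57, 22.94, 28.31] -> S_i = 6.83 + 5.37*i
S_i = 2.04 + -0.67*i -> [2.04, 1.37, 0.7, 0.03, -0.64]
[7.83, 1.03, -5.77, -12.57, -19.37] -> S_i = 7.83 + -6.80*i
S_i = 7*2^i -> [7, 14, 28, 56, 112]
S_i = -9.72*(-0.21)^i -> [-9.72, 2.04, -0.43, 0.09, -0.02]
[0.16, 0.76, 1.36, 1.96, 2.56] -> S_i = 0.16 + 0.60*i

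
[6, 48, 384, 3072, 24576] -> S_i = 6*8^i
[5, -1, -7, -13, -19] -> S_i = 5 + -6*i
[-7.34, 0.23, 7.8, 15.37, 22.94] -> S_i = -7.34 + 7.57*i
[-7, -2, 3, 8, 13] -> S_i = -7 + 5*i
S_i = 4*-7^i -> [4, -28, 196, -1372, 9604]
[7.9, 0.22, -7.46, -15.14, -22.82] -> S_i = 7.90 + -7.68*i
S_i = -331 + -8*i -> [-331, -339, -347, -355, -363]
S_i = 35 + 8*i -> [35, 43, 51, 59, 67]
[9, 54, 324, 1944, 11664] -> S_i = 9*6^i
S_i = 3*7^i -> [3, 21, 147, 1029, 7203]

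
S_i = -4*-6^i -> [-4, 24, -144, 864, -5184]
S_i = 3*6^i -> [3, 18, 108, 648, 3888]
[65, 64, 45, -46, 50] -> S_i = Random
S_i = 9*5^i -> [9, 45, 225, 1125, 5625]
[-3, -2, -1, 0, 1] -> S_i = -3 + 1*i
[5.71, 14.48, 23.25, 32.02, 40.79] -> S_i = 5.71 + 8.77*i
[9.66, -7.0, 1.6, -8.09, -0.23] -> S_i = Random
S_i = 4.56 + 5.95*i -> [4.56, 10.51, 16.46, 22.41, 28.36]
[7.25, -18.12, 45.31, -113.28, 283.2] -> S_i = 7.25*(-2.50)^i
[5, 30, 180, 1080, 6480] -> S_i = 5*6^i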